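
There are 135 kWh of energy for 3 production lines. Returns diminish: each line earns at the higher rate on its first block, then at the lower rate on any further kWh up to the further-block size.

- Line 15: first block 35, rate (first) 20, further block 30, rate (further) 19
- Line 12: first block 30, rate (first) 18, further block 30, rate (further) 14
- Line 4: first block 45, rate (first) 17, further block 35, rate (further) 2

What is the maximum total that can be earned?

Treat each block as its own option and order by rate: Line 15/first 20 > Line 15/second 19 > Line 12/first 18 > Line 4/first 17 > Line 12/second 14 > Line 4/second 2.
Line 15 first at 20: fill all 35 → 100 left.
Line 15/second (19): +30 → 70 left.
Line 12/first (18): +30 → 40 left.
Line 4 first at 17: only 40 left, fill 40.
Total = 20×35 + 19×30 + 18×30 + 17×40 = 2490.

2490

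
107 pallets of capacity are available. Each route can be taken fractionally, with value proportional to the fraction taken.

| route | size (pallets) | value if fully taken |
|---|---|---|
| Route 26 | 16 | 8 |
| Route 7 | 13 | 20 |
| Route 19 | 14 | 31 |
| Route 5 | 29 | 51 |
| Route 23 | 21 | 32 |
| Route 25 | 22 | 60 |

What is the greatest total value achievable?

Rank by value-to-size ratio: Route 25 60/22≈2.73, Route 19 31/14≈2.21, Route 5 51/29≈1.76, Route 7 20/13≈1.54, Route 23 32/21≈1.52, Route 26 8/16≈0.5.
All 22 pallets of Route 25 fit (value 60) — 85 remain.
Route 19: take in full, 14 pallets for value 31 — 71 left.
All 29 pallets of Route 5 fit (value 51) — 42 remain.
Route 7: take in full, 13 pallets for value 20 — 29 left.
All 21 pallets of Route 23 fit (value 32) — 8 remain.
Fill the last 8 pallets with part of Route 26: 8/16 of it earns 4.
Total value = 198.

198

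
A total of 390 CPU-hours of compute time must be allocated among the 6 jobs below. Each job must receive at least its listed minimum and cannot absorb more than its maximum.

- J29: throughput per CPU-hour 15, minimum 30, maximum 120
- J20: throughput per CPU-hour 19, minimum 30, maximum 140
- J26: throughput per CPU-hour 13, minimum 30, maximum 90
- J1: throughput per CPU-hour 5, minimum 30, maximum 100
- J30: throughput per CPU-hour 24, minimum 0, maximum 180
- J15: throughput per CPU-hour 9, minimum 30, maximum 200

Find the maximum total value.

Meeting every minimum uses 30+30+30+30+0+30 = 150 CPU-hours, leaving 240.
Order the jobs by throughput per CPU-hour: J30 24 > J20 19 > J29 15 > J26 13 > J15 9 > J1 5.
J30 takes 180 more to reach its cap of 180 ; 60 left.
J20: +60 (room for 110) → 90. Pool exhausted.
Total = 15×30 + 19×90 + 13×30 + 5×30 + 24×180 + 9×30 = 7290.

7290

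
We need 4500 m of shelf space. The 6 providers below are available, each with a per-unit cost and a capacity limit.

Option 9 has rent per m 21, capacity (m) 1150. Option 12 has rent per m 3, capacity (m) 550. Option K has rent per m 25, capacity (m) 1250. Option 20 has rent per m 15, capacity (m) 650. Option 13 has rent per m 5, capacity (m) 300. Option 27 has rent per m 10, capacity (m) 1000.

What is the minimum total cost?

68300

Fill from the cheapest provider first.
Option 12 (3): use full 550 — 3950 m to go.
Option 13 at 5: take all 300 m — 3650 still needed.
Option 27 (10): use full 1000 — 2650 m to go.
Take 650 from Option 20 at 15 — need 2000 more.
Take 1150 from Option 9 at 21 — need 850 more.
Option K (25): take the remaining 850 — done.
Cost = 550×3 + 300×5 + 1000×10 + 650×15 + 1150×21 + 850×25 = 68300.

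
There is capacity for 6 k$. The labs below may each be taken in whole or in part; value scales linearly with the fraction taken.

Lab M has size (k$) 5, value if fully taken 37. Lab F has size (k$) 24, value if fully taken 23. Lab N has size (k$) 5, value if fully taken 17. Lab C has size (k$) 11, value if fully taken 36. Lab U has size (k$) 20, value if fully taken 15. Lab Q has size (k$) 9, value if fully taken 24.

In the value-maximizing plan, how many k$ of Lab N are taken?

1

Best value per unit of size first: Lab M 37/5≈7.4, Lab N 17/5≈3.4, Lab C 36/11≈3.27, Lab Q 24/9≈2.67, Lab F 23/24≈0.958, Lab U 15/20≈0.75.
All 5 k$ of Lab M fit (value 37) → 1 remain.
Fill the last 1 k$ with part of Lab N: 1/5 of it earns 3.4.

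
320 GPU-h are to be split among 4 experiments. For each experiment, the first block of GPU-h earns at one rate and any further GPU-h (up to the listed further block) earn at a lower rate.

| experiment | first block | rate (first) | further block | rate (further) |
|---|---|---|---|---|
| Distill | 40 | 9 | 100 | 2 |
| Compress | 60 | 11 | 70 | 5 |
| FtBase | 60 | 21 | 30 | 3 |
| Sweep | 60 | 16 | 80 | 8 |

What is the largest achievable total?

Treat each block as its own option and order by rate: FtBase/first 21 > Sweep/first 16 > Compress/first 11 > Distill/first 9 > Sweep/second 8 > Compress/second 5 > FtBase/second 3 > Distill/second 2.
Fill FtBase first block (60 at 21) ; 260 left.
Sweep/first (16): +60 ; 200 left.
Compress/first (11): +60 ; 140 left.
Distill/first (9): +40 ; 100 left.
Sweep second at 8: fill all 80 ; 20 left.
20 remain; put them into Compress second at 5.
Total = 21×60 + 16×60 + 11×60 + 9×40 + 8×80 + 5×20 = 3980.

3980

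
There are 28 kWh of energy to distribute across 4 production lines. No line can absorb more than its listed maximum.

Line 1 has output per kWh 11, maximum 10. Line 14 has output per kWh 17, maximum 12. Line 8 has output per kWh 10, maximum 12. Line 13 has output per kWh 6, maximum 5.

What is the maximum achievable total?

Order the production lines by output per kWh: Line 14 17 > Line 1 11 > Line 8 10 > Line 13 6.
Give Line 14 12 to hit its cap of 12 → 16 left.
Line 1 takes 10 to reach its cap of 10 → 6 left.
Line 8: +6 (room for 12) → 6. Pool exhausted.
Total = 11×10 + 17×12 + 10×6 = 374.

374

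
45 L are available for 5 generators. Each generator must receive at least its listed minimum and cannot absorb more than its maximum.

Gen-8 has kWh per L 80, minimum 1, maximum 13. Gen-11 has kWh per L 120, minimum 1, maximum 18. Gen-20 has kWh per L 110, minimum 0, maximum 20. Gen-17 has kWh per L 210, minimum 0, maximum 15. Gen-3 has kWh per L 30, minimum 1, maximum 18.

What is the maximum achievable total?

6520

Meeting every minimum uses 1+1+0+0+1 = 3 L, leaving 42.
Order the generators by kWh per L: Gen-17 210 > Gen-11 120 > Gen-20 110 > Gen-8 80 > Gen-3 30.
Gen-17 takes 15 more to reach its cap of 15 — 27 left.
Gen-11 takes 17 more to reach its cap of 18 — 10 left.
Gen-20: +10 (room for 20) → 10. Pool exhausted.
Total = 80×1 + 120×18 + 110×10 + 210×15 + 30×1 = 6520.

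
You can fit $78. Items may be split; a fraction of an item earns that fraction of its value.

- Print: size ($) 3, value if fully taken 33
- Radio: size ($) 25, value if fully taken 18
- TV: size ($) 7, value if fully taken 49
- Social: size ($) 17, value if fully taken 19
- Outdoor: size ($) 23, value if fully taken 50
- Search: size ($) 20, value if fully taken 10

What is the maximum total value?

Sort by value density: Print 33/3≈11, TV 49/7≈7, Outdoor 50/23≈2.17, Social 19/17≈1.12, Radio 18/25≈0.72, Search 10/20≈0.5.
All 3 $ of Print fit (value 33) ; 75 remain.
Take all of TV (7 $, value 49) ; 68 $ left.
Outdoor: take in full, 23 $ for value 50 ; 45 left.
Take all of Social (17 $, value 19) ; 28 $ left.
Take all of Radio (25 $, value 18) ; 3 $ left.
Only 3 $ remain; take 3/20 of Search for value 10×3/20 = 1.5.
Total value = 170.5.

170.5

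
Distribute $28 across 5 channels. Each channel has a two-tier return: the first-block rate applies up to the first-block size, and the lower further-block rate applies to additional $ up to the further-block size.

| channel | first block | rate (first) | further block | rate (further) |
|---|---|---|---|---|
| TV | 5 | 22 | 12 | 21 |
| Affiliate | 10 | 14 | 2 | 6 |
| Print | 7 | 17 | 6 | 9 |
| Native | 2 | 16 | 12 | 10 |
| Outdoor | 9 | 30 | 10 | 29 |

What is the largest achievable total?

Treat each block as its own option and order by rate: Outdoor/first 30 > Outdoor/second 29 > TV/first 22 > TV/second 21 > Print/first 17 > Native/first 16 > Affiliate/first 14 > Native/second 10 > Print/second 9 > Affiliate/second 6.
Fill Outdoor first block (9 at 30) ; 19 left.
Outdoor second at 29: fill all 10 ; 9 left.
TV first at 22: fill all 5 ; 4 left.
TV second at 21: only 4 left, fill 4.
Total = 30×9 + 29×10 + 22×5 + 21×4 = 754.

754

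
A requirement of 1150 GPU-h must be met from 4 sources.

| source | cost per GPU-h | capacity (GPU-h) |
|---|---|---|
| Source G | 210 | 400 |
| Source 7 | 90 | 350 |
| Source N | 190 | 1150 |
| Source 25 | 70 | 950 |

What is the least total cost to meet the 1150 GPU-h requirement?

Use sources in increasing cost order.
Take 950 from Source 25 at 70 ; need 200 more.
Source 7 (90): take the remaining 200 ; done.
Source N, Source G: unused.
Cost = 950×70 + 200×90 = 84500.

84500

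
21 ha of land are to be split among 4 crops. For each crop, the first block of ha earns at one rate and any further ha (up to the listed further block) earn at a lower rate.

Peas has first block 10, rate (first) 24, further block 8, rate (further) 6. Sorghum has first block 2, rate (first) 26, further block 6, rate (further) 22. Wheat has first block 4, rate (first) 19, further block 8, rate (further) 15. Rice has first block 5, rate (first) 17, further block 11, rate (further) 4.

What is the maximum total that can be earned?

Order all 8 blocks by rate: Sorghum/tier1 26 > Peas/tier1 24 > Sorghum/tier2 22 > Wheat/tier1 19 > Rice/tier1 17 > Wheat/tier2 15 > Peas/tier2 6 > Rice/tier2 4.
Sorghum/tier1 (26): +2 ; 19 left.
Fill Peas tier1 block (10 at 24) ; 9 left.
Sorghum tier2 at 22: fill all 6 ; 3 left.
Wheat/tier1: +3 of 4 at 19; pool empty.
Total = 26×2 + 24×10 + 22×6 + 19×3 = 481.

481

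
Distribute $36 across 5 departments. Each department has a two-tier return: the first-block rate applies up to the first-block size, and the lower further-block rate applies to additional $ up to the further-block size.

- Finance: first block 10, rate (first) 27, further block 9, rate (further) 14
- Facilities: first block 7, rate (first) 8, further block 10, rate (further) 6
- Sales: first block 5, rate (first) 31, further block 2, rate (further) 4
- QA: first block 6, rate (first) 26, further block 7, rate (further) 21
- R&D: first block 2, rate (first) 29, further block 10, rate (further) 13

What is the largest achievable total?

870

Rank every tier by rate: Sales/tier1 31 > R&D/tier1 29 > Finance/tier1 27 > QA/tier1 26 > QA/tier2 21 > Finance/tier2 14 > R&D/tier2 13 > Facilities/tier1 8 > Facilities/tier2 6 > Sales/tier2 4.
Sales/tier1 (31): +5 ; 31 left.
R&D tier1 at 29: fill all 2 ; 29 left.
Fill Finance tier1 block (10 at 27) ; 19 left.
QA/tier1 (26): +6 ; 13 left.
QA/tier2 (21): +7 ; 6 left.
Finance tier2 at 14: only 6 left, fill 6.
Total = 31×5 + 29×2 + 27×10 + 26×6 + 21×7 + 14×6 = 870.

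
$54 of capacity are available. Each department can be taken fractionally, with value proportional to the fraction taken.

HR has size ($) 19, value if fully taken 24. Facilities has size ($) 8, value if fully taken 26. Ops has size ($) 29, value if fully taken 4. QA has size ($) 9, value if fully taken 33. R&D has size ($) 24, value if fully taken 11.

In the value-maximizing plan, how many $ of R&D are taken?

Sort by value density: QA 33/9≈3.67, Facilities 26/8≈3.25, HR 24/19≈1.26, R&D 11/24≈0.458, Ops 4/29≈0.138.
All 9 $ of QA fit (value 33) ; 45 remain.
All 8 $ of Facilities fit (value 26) ; 37 remain.
Take all of HR (19 $, value 24) ; 18 $ left.
18 $ left: a 18/24 share of R&D gives 11×18/24 = 8.25.

18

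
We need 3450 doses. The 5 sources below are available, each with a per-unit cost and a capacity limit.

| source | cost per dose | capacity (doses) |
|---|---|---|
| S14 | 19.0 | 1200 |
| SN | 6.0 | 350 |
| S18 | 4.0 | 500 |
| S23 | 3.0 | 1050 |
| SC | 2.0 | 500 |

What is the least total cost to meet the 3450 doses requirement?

Fill from the cheapest source first.
SC (2.0): use full 500 — 2950 doses to go.
Take 1050 from S23 at 3.0 — need 1900 more.
S18 at 4.0: take all 500 doses — 1400 still needed.
Take 350 from SN at 6.0 — need 1050 more.
S14 at 19.0: take 1050 of its 1200 — requirement met.
Cost = 500×2.0 + 1050×3.0 + 500×4.0 + 350×6.0 + 1050×19.0 = 28200.

28200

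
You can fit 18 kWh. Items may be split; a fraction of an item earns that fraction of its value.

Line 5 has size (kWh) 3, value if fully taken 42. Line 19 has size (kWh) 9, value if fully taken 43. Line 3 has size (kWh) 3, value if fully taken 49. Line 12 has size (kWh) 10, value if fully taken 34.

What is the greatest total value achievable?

144.2

Sort by value density: Line 3 49/3≈16.3, Line 5 42/3≈14, Line 19 43/9≈4.78, Line 12 34/10≈3.4.
Line 3: take in full, 3 kWh for value 49 ; 15 left.
All 3 kWh of Line 5 fit (value 42) ; 12 remain.
All 9 kWh of Line 19 fit (value 43) ; 3 remain.
Only 3 kWh remain; take 3/10 of Line 12 for value 34×3/10 = 10.2.
Total value = 144.2.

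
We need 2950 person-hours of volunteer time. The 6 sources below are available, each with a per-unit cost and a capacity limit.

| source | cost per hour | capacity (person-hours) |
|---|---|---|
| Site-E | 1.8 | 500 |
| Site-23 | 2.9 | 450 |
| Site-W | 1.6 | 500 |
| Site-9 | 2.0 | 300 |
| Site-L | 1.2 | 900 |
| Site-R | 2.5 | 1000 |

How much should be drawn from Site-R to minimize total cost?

750

Fill from the cheapest source first.
Site-L (1.2): use full 900 — 2050 person-hours to go.
Site-W (1.6): use full 500 — 1550 person-hours to go.
Take 500 from Site-E at 1.8 — need 1050 more.
Site-9 (2.0): use full 300 — 750 person-hours to go.
Take 750 from Site-R at 2.5 to finish.
Site-23: unused.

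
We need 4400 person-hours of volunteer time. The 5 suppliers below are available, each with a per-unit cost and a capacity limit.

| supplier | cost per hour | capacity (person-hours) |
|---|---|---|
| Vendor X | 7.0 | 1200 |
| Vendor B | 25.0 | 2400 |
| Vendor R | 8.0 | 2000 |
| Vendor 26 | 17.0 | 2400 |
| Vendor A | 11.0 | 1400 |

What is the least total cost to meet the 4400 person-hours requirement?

Cheapest first:
Vendor X (7.0): use full 1200 ; 3200 person-hours to go.
Vendor R at 8.0: take all 2000 person-hours ; 1200 still needed.
Take 1200 from Vendor A at 11.0 to finish.
Vendor 26, Vendor B: unused.
Cost = 1200×7.0 + 2000×8.0 + 1200×11.0 = 37600.

37600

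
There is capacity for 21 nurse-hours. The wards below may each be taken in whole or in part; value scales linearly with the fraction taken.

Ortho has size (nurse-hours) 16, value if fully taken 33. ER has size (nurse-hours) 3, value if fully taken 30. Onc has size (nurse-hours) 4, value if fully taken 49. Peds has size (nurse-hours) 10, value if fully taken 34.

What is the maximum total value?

121.25

Sort by value density: Onc 49/4≈12.2, ER 30/3≈10, Peds 34/10≈3.4, Ortho 33/16≈2.06.
All 4 nurse-hours of Onc fit (value 49) → 17 remain.
All 3 nurse-hours of ER fit (value 30) → 14 remain.
All 10 nurse-hours of Peds fit (value 34) → 4 remain.
Fill the last 4 nurse-hours with part of Ortho: 4/16 of it earns 8.25.
Total value = 121.25.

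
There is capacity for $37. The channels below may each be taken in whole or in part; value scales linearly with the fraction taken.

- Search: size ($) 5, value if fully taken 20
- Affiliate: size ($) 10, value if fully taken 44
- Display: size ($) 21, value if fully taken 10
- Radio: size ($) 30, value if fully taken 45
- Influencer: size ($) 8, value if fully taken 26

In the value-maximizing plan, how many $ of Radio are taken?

Sort by value density: Affiliate 44/10≈4.4, Search 20/5≈4, Influencer 26/8≈3.25, Radio 45/30≈1.5, Display 10/21≈0.476.
Take all of Affiliate (10 $, value 44) — 27 $ left.
All 5 $ of Search fit (value 20) — 22 remain.
All 8 $ of Influencer fit (value 26) — 14 remain.
14 $ left: a 14/30 share of Radio gives 45×14/30 = 21.

14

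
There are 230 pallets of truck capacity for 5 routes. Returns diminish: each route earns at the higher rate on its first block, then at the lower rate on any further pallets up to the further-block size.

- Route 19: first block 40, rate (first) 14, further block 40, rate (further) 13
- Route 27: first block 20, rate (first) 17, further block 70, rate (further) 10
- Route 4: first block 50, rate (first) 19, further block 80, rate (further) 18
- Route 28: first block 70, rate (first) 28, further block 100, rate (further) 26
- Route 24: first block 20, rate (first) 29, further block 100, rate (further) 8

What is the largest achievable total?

Treat each block as its own option and order by rate: Route 24/tier1 29 > Route 28/tier1 28 > Route 28/tier2 26 > Route 4/tier1 19 > Route 4/tier2 18 > Route 27/tier1 17 > Route 19/tier1 14 > Route 19/tier2 13 > Route 27/tier2 10 > Route 24/tier2 8.
Route 24 tier1 at 29: fill all 20 ; 210 left.
Route 28 tier1 at 28: fill all 70 ; 140 left.
Fill Route 28 tier2 block (100 at 26) ; 40 left.
40 remain; put them into Route 4 tier1 at 19.
Total = 29×20 + 28×70 + 26×100 + 19×40 = 5900.

5900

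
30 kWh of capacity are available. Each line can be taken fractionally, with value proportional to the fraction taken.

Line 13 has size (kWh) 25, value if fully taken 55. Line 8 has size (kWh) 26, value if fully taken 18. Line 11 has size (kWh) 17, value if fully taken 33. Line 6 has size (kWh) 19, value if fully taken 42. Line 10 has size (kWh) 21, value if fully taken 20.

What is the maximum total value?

66.2

Best value per unit of size first: Line 6 42/19≈2.21, Line 13 55/25≈2.2, Line 11 33/17≈1.94, Line 10 20/21≈0.952, Line 8 18/26≈0.692.
Take all of Line 6 (19 kWh, value 42) ; 11 kWh left.
Only 11 kWh remain; take 11/25 of Line 13 for value 55×11/25 = 24.2.
Total value = 66.2.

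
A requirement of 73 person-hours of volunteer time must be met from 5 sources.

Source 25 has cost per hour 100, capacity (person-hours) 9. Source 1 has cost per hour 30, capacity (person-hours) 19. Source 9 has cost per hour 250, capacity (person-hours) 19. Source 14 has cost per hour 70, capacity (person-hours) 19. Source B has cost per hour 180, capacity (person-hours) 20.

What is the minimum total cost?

Cheapest first:
Source 1 at 30: take all 19 person-hours — 54 still needed.
Source 14 (70): use full 19 — 35 person-hours to go.
Take 9 from Source 25 at 100 — need 26 more.
Source B at 180: take all 20 person-hours — 6 still needed.
Source 9 at 250: take 6 of its 19 — requirement met.
Cost = 19×30 + 19×70 + 9×100 + 20×180 + 6×250 = 7900.

7900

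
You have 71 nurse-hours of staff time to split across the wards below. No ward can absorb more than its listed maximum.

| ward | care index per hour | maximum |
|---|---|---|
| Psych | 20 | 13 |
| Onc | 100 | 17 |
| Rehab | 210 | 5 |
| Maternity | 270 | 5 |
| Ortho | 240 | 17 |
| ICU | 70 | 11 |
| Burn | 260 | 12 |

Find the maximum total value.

12150

Highest care index per hour first: Maternity 270 > Burn 260 > Ortho 240 > Rehab 210 > Onc 100 > ICU 70 > Psych 20.
Maternity: +5 to 5 (cap) — 66 left.
Burn takes 12 to reach its cap of 12 — 54 left.
Give Ortho 17 to hit its cap of 17 — 37 left.
Rehab takes 5 to reach its cap of 5 — 32 left.
Onc takes 17 to reach its cap of 17 — 15 left.
Give ICU 11 to hit its cap of 11 — 4 left.
Psych has room for 13 but only 4 remain, so it gets 4.
Total = 20×4 + 100×17 + 210×5 + 270×5 + 240×17 + 70×11 + 260×12 = 12150.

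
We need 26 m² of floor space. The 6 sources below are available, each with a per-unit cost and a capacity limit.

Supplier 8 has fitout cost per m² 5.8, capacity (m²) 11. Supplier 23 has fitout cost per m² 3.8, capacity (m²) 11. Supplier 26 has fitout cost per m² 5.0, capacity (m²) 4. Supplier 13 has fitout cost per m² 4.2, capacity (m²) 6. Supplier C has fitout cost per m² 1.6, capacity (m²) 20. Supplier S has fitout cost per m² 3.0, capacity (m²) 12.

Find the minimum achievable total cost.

50

Use sources in increasing cost order.
Supplier C at 1.6: take all 20 m² — 6 still needed.
Supplier S at 3.0: take 6 of its 12 — requirement met.
Supplier 23, Supplier 13, Supplier 26, Supplier 8: unused.
Cost = 20×1.6 + 6×3.0 = 50.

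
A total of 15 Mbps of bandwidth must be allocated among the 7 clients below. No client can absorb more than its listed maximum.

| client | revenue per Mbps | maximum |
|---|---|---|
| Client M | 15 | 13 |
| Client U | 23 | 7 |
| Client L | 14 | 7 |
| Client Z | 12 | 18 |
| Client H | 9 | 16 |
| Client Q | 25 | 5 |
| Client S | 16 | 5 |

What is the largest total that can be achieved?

Order the clients by revenue per Mbps: Client Q 25 > Client U 23 > Client S 16 > Client M 15 > Client L 14 > Client Z 12 > Client H 9.
Client Q: +5 to 5 (cap) → 10 left.
Give Client U 7 to hit its cap of 7 → 3 left.
Only 3 left; Client S takes them to reach 3.
Total = 23×7 + 25×5 + 16×3 = 334.

334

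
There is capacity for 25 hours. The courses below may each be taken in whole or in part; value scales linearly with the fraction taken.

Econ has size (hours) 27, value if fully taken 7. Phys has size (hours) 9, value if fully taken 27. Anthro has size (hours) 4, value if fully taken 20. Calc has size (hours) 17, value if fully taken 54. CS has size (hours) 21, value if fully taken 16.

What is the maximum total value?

Sort by value density: Anthro 20/4≈5, Calc 54/17≈3.18, Phys 27/9≈3, CS 16/21≈0.762, Econ 7/27≈0.259.
Take all of Anthro (4 hours, value 20) ; 21 hours left.
Calc: take in full, 17 hours for value 54 ; 4 left.
4 hours left: a 4/9 share of Phys gives 27×4/9 = 12.
Total value = 86.

86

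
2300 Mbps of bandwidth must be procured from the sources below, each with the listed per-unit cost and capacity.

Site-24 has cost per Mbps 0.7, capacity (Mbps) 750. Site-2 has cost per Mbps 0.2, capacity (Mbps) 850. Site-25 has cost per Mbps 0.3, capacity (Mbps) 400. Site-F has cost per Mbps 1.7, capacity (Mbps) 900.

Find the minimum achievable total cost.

Use sources in increasing cost order.
Take 850 from Site-2 at 0.2 → need 1450 more.
Site-25 (0.3): use full 400 → 1050 Mbps to go.
Site-24 at 0.7: take all 750 Mbps → 300 still needed.
Take 300 from Site-F at 1.7 to finish.
Cost = 850×0.2 + 400×0.3 + 750×0.7 + 300×1.7 = 1325.

1325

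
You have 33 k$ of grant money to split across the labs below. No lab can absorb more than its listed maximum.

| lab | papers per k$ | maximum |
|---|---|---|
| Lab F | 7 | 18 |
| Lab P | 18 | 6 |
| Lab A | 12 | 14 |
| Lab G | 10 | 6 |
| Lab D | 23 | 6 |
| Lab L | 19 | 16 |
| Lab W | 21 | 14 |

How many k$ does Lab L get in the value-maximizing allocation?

Highest papers per k$ first: Lab D 23 > Lab W 21 > Lab L 19 > Lab P 18 > Lab A 12 > Lab G 10 > Lab F 7.
Lab D takes 6 to reach its cap of 6 → 27 left.
Lab W: +14 to 14 (cap) → 13 left.
Lab L: +13 (room for 16) → 13. Pool exhausted.

13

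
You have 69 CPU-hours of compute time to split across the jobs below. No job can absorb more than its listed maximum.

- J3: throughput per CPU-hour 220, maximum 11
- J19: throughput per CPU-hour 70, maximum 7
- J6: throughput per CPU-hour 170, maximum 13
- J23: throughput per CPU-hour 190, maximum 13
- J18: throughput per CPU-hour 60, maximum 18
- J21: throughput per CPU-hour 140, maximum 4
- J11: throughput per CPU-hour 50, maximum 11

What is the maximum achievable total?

9380

Rank by throughput per CPU-hour: J3 220 > J23 190 > J6 170 > J21 140 > J19 70 > J18 60 > J11 50.
Give J3 11 to hit its cap of 11 → 58 left.
J23: +13 to 13 (cap) → 45 left.
J6: +13 to 13 (cap) → 32 left.
J21 takes 4 to reach its cap of 4 → 28 left.
Give J19 7 to hit its cap of 7 → 21 left.
Give J18 18 to hit its cap of 18 → 3 left.
J11: +3 (room for 11) → 3. Pool exhausted.
Total = 220×11 + 70×7 + 170×13 + 190×13 + 60×18 + 140×4 + 50×3 = 9380.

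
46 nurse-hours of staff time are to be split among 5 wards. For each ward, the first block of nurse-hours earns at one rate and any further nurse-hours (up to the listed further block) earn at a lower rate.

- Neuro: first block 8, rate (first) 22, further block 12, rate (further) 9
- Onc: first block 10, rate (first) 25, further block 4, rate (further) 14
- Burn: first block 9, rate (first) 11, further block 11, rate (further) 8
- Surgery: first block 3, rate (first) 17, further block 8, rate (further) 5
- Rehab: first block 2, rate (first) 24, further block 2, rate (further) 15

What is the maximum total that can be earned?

Rank every tier by rate: Onc/first 25 > Rehab/first 24 > Neuro/first 22 > Surgery/first 17 > Rehab/second 15 > Onc/second 14 > Burn/first 11 > Neuro/second 9 > Burn/second 8 > Surgery/second 5.
Onc first at 25: fill all 10 — 36 left.
Fill Rehab first block (2 at 24) — 34 left.
Neuro first at 22: fill all 8 — 26 left.
Surgery first at 17: fill all 3 — 23 left.
Fill Rehab second block (2 at 15) — 21 left.
Onc/second (14): +4 — 17 left.
Burn first at 11: fill all 9 — 8 left.
Neuro/second: +8 of 12 at 9; pool empty.
Total = 25×10 + 24×2 + 22×8 + 17×3 + 15×2 + 14×4 + 11×9 + 9×8 = 782.

782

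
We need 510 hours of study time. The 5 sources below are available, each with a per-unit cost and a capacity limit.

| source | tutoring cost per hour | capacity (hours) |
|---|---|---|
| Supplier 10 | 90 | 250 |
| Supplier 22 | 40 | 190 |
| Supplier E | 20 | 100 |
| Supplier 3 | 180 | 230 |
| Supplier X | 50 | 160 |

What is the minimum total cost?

Fill from the cheapest source first.
Take 100 from Supplier E at 20 ; need 410 more.
Take 190 from Supplier 22 at 40 ; need 220 more.
Supplier X at 50: take all 160 hours ; 60 still needed.
Take 60 from Supplier 10 at 90 to finish.
Supplier 3: unused.
Cost = 100×20 + 190×40 + 160×50 + 60×90 = 23000.

23000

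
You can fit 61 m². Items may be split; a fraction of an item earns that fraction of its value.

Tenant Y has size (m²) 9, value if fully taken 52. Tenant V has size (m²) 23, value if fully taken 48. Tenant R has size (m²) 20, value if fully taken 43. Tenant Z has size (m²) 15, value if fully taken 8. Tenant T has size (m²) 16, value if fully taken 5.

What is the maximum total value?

Best value per unit of size first: Tenant Y 52/9≈5.78, Tenant R 43/20≈2.15, Tenant V 48/23≈2.09, Tenant Z 8/15≈0.533, Tenant T 5/16≈0.312.
All 9 m² of Tenant Y fit (value 52) → 52 remain.
Tenant R: take in full, 20 m² for value 43 → 32 left.
Tenant V: take in full, 23 m² for value 48 → 9 left.
9 m² left: a 9/15 share of Tenant Z gives 8×9/15 = 4.8.
Total value = 147.8.

147.8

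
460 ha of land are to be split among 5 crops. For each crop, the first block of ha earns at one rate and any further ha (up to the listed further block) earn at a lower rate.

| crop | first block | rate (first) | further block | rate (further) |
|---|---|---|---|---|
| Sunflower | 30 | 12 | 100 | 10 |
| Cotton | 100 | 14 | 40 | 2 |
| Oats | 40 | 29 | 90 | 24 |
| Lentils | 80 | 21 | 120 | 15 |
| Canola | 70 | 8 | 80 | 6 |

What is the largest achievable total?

8560

Rank every tier by rate: Oats/tier1 29 > Oats/tier2 24 > Lentils/tier1 21 > Lentils/tier2 15 > Cotton/tier1 14 > Sunflower/tier1 12 > Sunflower/tier2 10 > Canola/tier1 8 > Canola/tier2 6 > Cotton/tier2 2.
Oats/tier1 (29): +40 — 420 left.
Oats tier2 at 24: fill all 90 — 330 left.
Fill Lentils tier1 block (80 at 21) — 250 left.
Lentils/tier2 (15): +120 — 130 left.
Cotton tier1 at 14: fill all 100 — 30 left.
Sunflower tier1 at 12: fill all 30 — 0 left.
Total = 29×40 + 24×90 + 21×80 + 15×120 + 14×100 + 12×30 = 8560.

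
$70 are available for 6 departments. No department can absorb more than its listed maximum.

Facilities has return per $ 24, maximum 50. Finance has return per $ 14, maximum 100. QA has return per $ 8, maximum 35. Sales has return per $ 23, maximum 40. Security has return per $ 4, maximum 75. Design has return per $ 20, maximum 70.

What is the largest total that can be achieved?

Highest return per $ first: Facilities 24 > Sales 23 > Design 20 > Finance 14 > QA 8 > Security 4.
Facilities: +50 to 50 (cap) — 20 left.
Sales has room for 40 but only 20 remain, so it gets 20.
Total = 24×50 + 23×20 = 1660.

1660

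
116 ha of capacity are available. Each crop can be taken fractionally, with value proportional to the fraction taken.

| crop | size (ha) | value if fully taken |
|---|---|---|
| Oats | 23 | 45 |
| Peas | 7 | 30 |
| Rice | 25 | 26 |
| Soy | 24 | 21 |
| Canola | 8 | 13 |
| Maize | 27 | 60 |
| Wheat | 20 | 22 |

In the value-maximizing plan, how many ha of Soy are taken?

Sort by value density: Peas 30/7≈4.29, Maize 60/27≈2.22, Oats 45/23≈1.96, Canola 13/8≈1.62, Wheat 22/20≈1.1, Rice 26/25≈1.04, Soy 21/24≈0.875.
All 7 ha of Peas fit (value 30) → 109 remain.
Maize: take in full, 27 ha for value 60 → 82 left.
Take all of Oats (23 ha, value 45) → 59 ha left.
Take all of Canola (8 ha, value 13) → 51 ha left.
All 20 ha of Wheat fit (value 22) → 31 remain.
All 25 ha of Rice fit (value 26) → 6 remain.
Only 6 ha remain; take 6/24 of Soy for value 21×6/24 = 5.25.

6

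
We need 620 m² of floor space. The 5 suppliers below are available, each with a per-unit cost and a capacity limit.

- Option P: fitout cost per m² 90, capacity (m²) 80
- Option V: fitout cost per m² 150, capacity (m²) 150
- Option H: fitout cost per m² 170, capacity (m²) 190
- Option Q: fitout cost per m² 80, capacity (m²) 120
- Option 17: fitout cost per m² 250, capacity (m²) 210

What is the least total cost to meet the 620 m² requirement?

Fill from the cheapest supplier first.
Take 120 from Option Q at 80 — need 500 more.
Take 80 from Option P at 90 — need 420 more.
Option V at 150: take all 150 m² — 270 still needed.
Take 190 from Option H at 170 — need 80 more.
Option 17 at 250: take 80 of its 210 — requirement met.
Cost = 120×80 + 80×90 + 150×150 + 190×170 + 80×250 = 91600.

91600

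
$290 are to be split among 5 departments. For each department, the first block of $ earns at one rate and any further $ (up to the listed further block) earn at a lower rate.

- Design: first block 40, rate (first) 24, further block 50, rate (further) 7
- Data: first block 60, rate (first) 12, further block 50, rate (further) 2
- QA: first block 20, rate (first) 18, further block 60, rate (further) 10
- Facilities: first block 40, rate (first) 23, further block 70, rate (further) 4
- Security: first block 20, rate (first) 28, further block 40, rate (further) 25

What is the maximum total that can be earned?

5190

Rank every tier by rate: Security/tier1 28 > Security/tier2 25 > Design/tier1 24 > Facilities/tier1 23 > QA/tier1 18 > Data/tier1 12 > QA/tier2 10 > Design/tier2 7 > Facilities/tier2 4 > Data/tier2 2.
Security tier1 at 28: fill all 20 → 270 left.
Fill Security tier2 block (40 at 25) → 230 left.
Design/tier1 (24): +40 → 190 left.
Fill Facilities tier1 block (40 at 23) → 150 left.
QA/tier1 (18): +20 → 130 left.
Fill Data tier1 block (60 at 12) → 70 left.
Fill QA tier2 block (60 at 10) → 10 left.
Design/tier2: +10 of 50 at 7; pool empty.
Total = 28×20 + 25×40 + 24×40 + 23×40 + 18×20 + 12×60 + 10×60 + 7×10 = 5190.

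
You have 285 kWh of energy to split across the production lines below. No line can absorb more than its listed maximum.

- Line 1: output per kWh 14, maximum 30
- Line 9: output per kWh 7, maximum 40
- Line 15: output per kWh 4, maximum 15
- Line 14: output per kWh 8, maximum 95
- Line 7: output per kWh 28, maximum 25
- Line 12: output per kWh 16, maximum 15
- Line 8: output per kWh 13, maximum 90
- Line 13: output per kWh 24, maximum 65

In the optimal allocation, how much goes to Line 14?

60

Highest output per kWh first: Line 7 28 > Line 13 24 > Line 12 16 > Line 1 14 > Line 8 13 > Line 14 8 > Line 9 7 > Line 15 4.
Give Line 7 25 to hit its cap of 25 → 260 left.
Give Line 13 65 to hit its cap of 65 → 195 left.
Line 12: +15 to 15 (cap) → 180 left.
Give Line 1 30 to hit its cap of 30 → 150 left.
Line 8: +90 to 90 (cap) → 60 left.
Line 14 has room for 95 but only 60 remain, so it gets 60.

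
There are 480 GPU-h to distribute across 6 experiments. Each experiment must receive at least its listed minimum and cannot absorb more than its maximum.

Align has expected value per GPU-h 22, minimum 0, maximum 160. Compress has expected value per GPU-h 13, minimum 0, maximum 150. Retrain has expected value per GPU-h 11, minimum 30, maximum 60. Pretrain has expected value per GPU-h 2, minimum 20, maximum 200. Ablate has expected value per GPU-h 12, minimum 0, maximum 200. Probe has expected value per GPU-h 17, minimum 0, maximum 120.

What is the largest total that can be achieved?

Meeting every minimum uses 0+0+30+20+0+0 = 50 GPU-h, leaving 430.
Rank by expected value per GPU-h: Align 22 > Probe 17 > Compress 13 > Ablate 12 > Retrain 11 > Pretrain 2.
Align: +160 to 160 (cap) → 270 left.
Probe: +120 to 120 (cap) → 150 left.
Give Compress 150 more to hit its cap of 150 → 0 left.
Total = 22×160 + 13×150 + 11×30 + 2×20 + 17×120 = 7880.

7880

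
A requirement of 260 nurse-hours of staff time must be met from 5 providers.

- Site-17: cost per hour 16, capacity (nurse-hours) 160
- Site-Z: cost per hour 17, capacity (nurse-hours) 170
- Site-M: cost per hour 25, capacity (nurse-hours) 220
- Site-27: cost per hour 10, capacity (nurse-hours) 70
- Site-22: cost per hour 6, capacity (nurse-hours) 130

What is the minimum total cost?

Use providers in increasing cost order.
Site-22 at 6: take all 130 nurse-hours — 130 still needed.
Site-27 (10): use full 70 — 60 nurse-hours to go.
Site-17 at 16: take 60 of its 160 — requirement met.
Site-Z, Site-M: unused.
Cost = 130×6 + 70×10 + 60×16 = 2440.

2440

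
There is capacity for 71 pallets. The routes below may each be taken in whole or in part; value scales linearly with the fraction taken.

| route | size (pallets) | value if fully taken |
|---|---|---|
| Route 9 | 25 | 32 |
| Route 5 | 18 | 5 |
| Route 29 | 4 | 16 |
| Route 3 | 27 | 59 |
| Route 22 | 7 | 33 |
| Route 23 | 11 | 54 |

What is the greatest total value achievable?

Best value per unit of size first: Route 23 54/11≈4.91, Route 22 33/7≈4.71, Route 29 16/4≈4, Route 3 59/27≈2.19, Route 9 32/25≈1.28, Route 5 5/18≈0.278.
All 11 pallets of Route 23 fit (value 54) — 60 remain.
Take all of Route 22 (7 pallets, value 33) — 53 pallets left.
Route 29: take in full, 4 pallets for value 16 — 49 left.
Take all of Route 3 (27 pallets, value 59) — 22 pallets left.
Fill the last 22 pallets with part of Route 9: 22/25 of it earns 28.16.
Total value = 190.16.

190.16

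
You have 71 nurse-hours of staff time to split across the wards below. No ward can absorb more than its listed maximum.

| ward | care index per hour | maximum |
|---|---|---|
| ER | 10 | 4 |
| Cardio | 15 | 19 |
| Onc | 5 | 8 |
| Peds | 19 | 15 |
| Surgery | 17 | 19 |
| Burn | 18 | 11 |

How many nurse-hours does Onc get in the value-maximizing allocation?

3

Highest care index per hour first: Peds 19 > Burn 18 > Surgery 17 > Cardio 15 > ER 10 > Onc 5.
Give Peds 15 to hit its cap of 15 ; 56 left.
Burn: +11 to 11 (cap) ; 45 left.
Surgery: +19 to 19 (cap) ; 26 left.
Cardio takes 19 to reach its cap of 19 ; 7 left.
ER takes 4 to reach its cap of 4 ; 3 left.
Onc has room for 8 but only 3 remain, so it gets 3.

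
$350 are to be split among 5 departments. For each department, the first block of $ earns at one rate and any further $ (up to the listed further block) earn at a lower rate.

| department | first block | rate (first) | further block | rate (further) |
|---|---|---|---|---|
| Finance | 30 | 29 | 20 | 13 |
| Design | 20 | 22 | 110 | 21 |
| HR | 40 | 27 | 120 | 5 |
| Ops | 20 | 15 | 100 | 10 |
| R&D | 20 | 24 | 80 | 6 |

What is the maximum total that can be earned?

Treat each block as its own option and order by rate: Finance/T1 29 > HR/T1 27 > R&D/T1 24 > Design/T1 22 > Design/T2 21 > Ops/T1 15 > Finance/T2 13 > Ops/T2 10 > R&D/T2 6 > HR/T2 5.
Finance/T1 (29): +30 → 320 left.
HR/T1 (27): +40 → 280 left.
Fill R&D T1 block (20 at 24) → 260 left.
Fill Design T1 block (20 at 22) → 240 left.
Design/T2 (21): +110 → 130 left.
Ops/T1 (15): +20 → 110 left.
Finance/T2 (13): +20 → 90 left.
Ops T2 at 10: only 90 left, fill 90.
Total = 29×30 + 27×40 + 24×20 + 22×20 + 21×110 + 15×20 + 13×20 + 10×90 = 6640.

6640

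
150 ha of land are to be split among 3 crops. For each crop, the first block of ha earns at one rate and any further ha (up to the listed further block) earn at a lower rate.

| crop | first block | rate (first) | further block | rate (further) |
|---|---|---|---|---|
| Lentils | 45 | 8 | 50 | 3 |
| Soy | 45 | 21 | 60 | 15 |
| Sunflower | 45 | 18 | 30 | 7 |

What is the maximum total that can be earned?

2655

Rank every tier by rate: Soy/first 21 > Sunflower/first 18 > Soy/second 15 > Lentils/first 8 > Sunflower/second 7 > Lentils/second 3.
Fill Soy first block (45 at 21) → 105 left.
Sunflower first at 18: fill all 45 → 60 left.
Soy/second (15): +60 → 0 left.
Total = 21×45 + 18×45 + 15×60 = 2655.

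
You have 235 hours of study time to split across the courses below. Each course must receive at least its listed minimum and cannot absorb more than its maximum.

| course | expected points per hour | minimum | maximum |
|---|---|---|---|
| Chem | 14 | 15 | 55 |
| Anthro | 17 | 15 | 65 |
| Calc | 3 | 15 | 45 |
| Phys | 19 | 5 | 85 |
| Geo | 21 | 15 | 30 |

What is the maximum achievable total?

Meeting every minimum uses 15+15+15+5+15 = 65 hours, leaving 170.
Rank by expected points per hour: Geo 21 > Phys 19 > Anthro 17 > Chem 14 > Calc 3.
Geo: +15 to 30 (cap) — 155 left.
Give Phys 80 more to hit its cap of 85 — 75 left.
Anthro: +50 to 65 (cap) — 25 left.
Only 25 left; Chem takes them to reach 40.
Total = 14×40 + 17×65 + 3×15 + 19×85 + 21×30 = 3955.

3955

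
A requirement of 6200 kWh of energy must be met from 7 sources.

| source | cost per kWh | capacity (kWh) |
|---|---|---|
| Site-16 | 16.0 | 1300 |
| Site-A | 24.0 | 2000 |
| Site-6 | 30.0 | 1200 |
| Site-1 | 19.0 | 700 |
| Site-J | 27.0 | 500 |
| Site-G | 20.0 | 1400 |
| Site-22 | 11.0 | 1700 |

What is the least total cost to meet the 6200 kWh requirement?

107200

Cheapest first:
Take 1700 from Site-22 at 11.0 — need 4500 more.
Site-16 (16.0): use full 1300 — 3200 kWh to go.
Site-1 at 19.0: take all 700 kWh — 2500 still needed.
Site-G at 20.0: take all 1400 kWh — 1100 still needed.
Site-A (24.0): take the remaining 1100 — done.
Site-J, Site-6: unused.
Cost = 1700×11.0 + 1300×16.0 + 700×19.0 + 1400×20.0 + 1100×24.0 = 107200.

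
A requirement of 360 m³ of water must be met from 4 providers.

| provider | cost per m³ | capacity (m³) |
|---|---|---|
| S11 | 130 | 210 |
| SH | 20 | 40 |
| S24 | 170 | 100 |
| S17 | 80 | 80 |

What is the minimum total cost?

Fill from the cheapest provider first.
SH at 20: take all 40 m³ → 320 still needed.
Take 80 from S17 at 80 → need 240 more.
Take 210 from S11 at 130 → need 30 more.
S24 at 170: take 30 of its 100 → requirement met.
Cost = 40×20 + 80×80 + 210×130 + 30×170 = 39600.

39600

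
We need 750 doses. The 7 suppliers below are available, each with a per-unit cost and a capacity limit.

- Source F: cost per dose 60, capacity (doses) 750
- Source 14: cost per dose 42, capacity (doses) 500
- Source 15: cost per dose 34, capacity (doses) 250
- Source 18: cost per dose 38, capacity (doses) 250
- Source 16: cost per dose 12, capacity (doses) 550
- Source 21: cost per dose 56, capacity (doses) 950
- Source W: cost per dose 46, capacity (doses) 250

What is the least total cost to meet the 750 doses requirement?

Fill from the cheapest supplier first.
Source 16 at 12: take all 550 doses — 200 still needed.
Source 15 (34): take the remaining 200 — done.
Source 18, Source 14, Source W, Source 21, Source F: unused.
Cost = 550×12 + 200×34 = 13400.

13400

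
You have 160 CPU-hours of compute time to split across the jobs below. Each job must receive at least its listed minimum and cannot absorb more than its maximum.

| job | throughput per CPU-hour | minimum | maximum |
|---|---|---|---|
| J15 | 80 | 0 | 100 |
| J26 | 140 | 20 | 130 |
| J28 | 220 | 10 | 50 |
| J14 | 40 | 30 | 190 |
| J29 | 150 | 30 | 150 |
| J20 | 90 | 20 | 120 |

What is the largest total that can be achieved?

22800

Meeting every minimum uses 0+20+10+30+30+20 = 110 CPU-hours, leaving 50.
Highest throughput per CPU-hour first: J28 220 > J29 150 > J26 140 > J20 90 > J15 80 > J14 40.
J28 takes 40 more to reach its cap of 50 → 10 left.
J29 has room for 120 more but only 10 remain, so it gets 40.
Total = 140×20 + 220×50 + 40×30 + 150×40 + 90×20 = 22800.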